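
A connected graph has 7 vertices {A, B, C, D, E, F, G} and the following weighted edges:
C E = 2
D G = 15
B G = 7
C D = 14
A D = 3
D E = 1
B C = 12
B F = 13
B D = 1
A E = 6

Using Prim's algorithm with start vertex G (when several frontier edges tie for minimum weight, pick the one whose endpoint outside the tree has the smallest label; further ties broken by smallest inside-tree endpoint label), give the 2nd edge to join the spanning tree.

B-D

Prim's algorithm from G:
Step 1: cheapest edge leaving the tree is B G (7); add B.
Step 2: cheapest edge leaving the tree is B D (1); add D.
Step 3: cheapest edge leaving the tree is D E (1); add E.
Step 4: cheapest edge leaving the tree is C E (2); add C.
Step 5: cheapest edge leaving the tree is A D (3); add A.
Step 6: cheapest edge leaving the tree is B F (13); add F.
The 2nd edge added is B D.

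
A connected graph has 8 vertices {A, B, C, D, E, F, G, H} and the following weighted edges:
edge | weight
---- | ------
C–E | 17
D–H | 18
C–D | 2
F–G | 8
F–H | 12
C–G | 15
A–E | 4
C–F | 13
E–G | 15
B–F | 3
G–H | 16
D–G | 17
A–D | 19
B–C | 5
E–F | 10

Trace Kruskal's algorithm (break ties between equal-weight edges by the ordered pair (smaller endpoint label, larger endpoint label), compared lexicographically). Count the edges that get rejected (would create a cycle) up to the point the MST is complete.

Kruskal's algorithm — process edges by increasing weight (ties by edge label):
C–D (2): add — endpoints in different components.
B–F (3): add — endpoints in different components.
A–E (4): add — endpoints in different components.
B–C (5): add — endpoints in different components.
F–G (8): add — endpoints in different components.
E–F (10): add — endpoints in different components.
F–H (12): add — endpoints in different components.
Edges rejected before the tree was complete: 0.

0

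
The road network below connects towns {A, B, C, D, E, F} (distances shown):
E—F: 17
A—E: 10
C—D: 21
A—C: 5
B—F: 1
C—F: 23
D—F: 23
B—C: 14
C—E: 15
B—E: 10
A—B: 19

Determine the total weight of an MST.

47

Grow the tree from B using Prim:
Step 1: frontier [B—F 1, B—E 10, B—C 14, A—B 19] → take B—F (1); add F.
Step 2: frontier [B—E 10, B—C 14, A—B 19, E—F 17, C—F 23, D—F 23] → take B—E (10); add E.
Step 3: frontier [B—C 14, A—B 19, A—E 10, C—E 15, C—F 23, D—F 23] → take A—E (10); add A.
Step 4: frontier [A—C 5, B—C 14, C—E 15, C—F 23, D—F 23] → take A—C (5); add C.
Step 5: frontier [C—D 21, D—F 23] → take C—D (21); add D.
MST edges: B—F, B—E, A—E, A—C, C—D; total weight 1+10+10+5+21 = 47.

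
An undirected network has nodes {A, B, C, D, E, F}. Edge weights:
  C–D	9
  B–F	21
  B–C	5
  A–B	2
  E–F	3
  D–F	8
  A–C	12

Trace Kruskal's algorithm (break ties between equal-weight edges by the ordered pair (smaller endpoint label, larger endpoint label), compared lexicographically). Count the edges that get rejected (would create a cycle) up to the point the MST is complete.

0

Kruskal's algorithm — process edges by increasing weight (ties by edge label):
A–B (2): add. Components now {A,B} {C} {D} {E} {F}
E–F (3): add. Components now {A,B} {C} {D} {E,F}
B–C (5): add. Components now {A,B,C} {D} {E,F}
D–F (8): add. Components now {A,B,C} {D,E,F}
C–D (9): add. Components now {A,B,C,D,E,F}
Edges rejected before the tree was complete: 0.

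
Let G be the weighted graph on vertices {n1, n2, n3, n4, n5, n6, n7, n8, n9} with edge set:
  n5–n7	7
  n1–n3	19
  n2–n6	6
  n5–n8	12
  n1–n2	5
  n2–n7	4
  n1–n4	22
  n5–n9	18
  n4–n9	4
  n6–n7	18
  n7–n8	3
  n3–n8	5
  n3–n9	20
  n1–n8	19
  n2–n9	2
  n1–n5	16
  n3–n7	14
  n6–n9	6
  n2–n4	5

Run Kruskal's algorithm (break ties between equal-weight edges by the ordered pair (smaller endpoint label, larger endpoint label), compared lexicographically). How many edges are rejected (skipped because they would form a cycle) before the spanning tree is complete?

2

Kruskal: consider edges lightest-first.
n2–n9 (2): add — endpoints in different components.
n7–n8 (3): add — endpoints in different components.
n2–n7 (4): add — endpoints in different components.
n4–n9 (4): add — endpoints in different components.
n1–n2 (5): add — endpoints in different components.
n2–n4 (5): skip — n2 and n4 already connected.
n3–n8 (5): add — endpoints in different components.
n2–n6 (6): add — endpoints in different components.
n6–n9 (6): skip — n6 and n9 already connected.
n5–n7 (7): add — endpoints in different components.
Edges rejected before the tree was complete: 2.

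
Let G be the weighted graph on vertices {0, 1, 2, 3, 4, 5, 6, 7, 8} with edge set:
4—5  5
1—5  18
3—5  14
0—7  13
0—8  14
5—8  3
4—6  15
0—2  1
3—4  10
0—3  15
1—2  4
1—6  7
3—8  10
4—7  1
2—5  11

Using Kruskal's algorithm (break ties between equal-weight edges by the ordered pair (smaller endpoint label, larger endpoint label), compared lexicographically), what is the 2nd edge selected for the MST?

4-7

Sort edges by weight, then run Kruskal:
0—2 (1): add — endpoints in different components.
4—7 (1): add — endpoints in different components.
5—8 (3): add — endpoints in different components.
1—2 (4): add — endpoints in different components.
4—5 (5): add — endpoints in different components.
1—6 (7): add — endpoints in different components.
3—4 (10): add — endpoints in different components.
3—8 (10): skip — 3 and 8 already connected.
2—5 (11): add — endpoints in different components.
The 2nd edge added is 4—7.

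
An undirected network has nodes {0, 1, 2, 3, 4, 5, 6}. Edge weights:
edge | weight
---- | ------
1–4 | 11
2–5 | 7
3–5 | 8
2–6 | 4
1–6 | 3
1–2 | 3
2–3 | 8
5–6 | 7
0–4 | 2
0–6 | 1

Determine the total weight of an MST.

24

Kruskal's algorithm — process edges by increasing weight (ties by edge label):
0–6 (1): add. Components now {0,6} {1} {2} {3} {4} {5}
0–4 (2): add. Components now {0,4,6} {1} {2} {3} {5}
1–2 (3): add. Components now {0,4,6} {1,2} {3} {5}
1–6 (3): add. Components now {0,1,2,4,6} {3} {5}
2–6 (4): skip — 2 and 6 already connected.
2–5 (7): add. Components now {0,1,2,4,5,6} {3}
5–6 (7): skip — 5 and 6 already connected.
2–3 (8): add. Components now {0,1,2,3,4,5,6}
MST edges: 0–6, 0–4, 1–2, 1–6, 2–5, 2–3; total weight 1+2+3+3+7+8 = 24.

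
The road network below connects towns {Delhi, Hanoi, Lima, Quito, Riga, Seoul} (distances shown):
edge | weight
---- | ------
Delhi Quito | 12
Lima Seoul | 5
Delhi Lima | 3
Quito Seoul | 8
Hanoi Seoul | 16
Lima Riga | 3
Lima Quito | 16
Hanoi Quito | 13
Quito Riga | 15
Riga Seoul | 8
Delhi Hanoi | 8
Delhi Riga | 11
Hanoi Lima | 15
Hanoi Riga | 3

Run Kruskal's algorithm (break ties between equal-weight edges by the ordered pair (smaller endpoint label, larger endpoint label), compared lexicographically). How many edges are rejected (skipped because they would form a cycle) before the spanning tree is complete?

1

Kruskal: consider edges lightest-first.
Delhi Lima (3): add — endpoints in different components.
Hanoi Riga (3): add — endpoints in different components.
Lima Riga (3): add — endpoints in different components.
Lima Seoul (5): add — endpoints in different components.
Delhi Hanoi (8): skip — Hanoi and Delhi already connected.
Quito Seoul (8): add — endpoints in different components.
Edges rejected before the tree was complete: 1.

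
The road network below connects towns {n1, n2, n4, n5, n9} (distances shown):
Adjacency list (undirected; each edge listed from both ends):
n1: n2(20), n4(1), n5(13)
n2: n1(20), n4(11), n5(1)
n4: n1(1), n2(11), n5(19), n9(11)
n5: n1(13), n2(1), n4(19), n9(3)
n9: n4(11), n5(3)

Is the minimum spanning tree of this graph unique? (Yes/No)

Sort edges by weight, then run Kruskal:
n1–n4 (1): add — endpoints in different components.
n2–n5 (1): add — endpoints in different components.
n5–n9 (3): add — endpoints in different components.
n2–n4 (11): add — endpoints in different components.
Non-tree edge n4–n9 has weight 11, equal to the heaviest edge on its tree cycle — swapping gives another MST of the same weight. Not unique.

No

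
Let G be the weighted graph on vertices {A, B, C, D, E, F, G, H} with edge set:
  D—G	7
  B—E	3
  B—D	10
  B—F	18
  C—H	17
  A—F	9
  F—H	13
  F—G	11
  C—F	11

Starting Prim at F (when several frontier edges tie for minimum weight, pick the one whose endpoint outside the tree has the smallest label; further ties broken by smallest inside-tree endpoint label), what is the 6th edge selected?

B-E

Grow the tree from F using Prim:
Step 1: cheapest edge leaving the tree is A—F (9); add A.
Step 2: cheapest edge leaving the tree is C—F (11); add C.
Step 3: cheapest edge leaving the tree is F—G (11); add G.
Step 4: cheapest edge leaving the tree is D—G (7); add D.
Step 5: cheapest edge leaving the tree is B—D (10); add B.
Step 6: cheapest edge leaving the tree is B—E (3); add E.
Step 7: cheapest edge leaving the tree is F—H (13); add H.
The 6th edge added is B—E.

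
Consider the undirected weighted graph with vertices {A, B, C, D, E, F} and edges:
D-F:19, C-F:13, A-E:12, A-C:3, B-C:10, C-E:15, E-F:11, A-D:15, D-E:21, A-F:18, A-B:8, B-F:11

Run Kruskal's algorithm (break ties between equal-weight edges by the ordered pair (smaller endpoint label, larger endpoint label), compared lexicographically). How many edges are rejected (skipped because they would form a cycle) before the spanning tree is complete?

Sort edges by weight, then run Kruskal:
A-C (3): add — endpoints in different components.
A-B (8): add — endpoints in different components.
B-C (10): skip — B and C already connected.
B-F (11): add — endpoints in different components.
E-F (11): add — endpoints in different components.
A-E (12): skip — A and E already connected.
C-F (13): skip — C and F already connected.
A-D (15): add — endpoints in different components.
Edges rejected before the tree was complete: 3.

3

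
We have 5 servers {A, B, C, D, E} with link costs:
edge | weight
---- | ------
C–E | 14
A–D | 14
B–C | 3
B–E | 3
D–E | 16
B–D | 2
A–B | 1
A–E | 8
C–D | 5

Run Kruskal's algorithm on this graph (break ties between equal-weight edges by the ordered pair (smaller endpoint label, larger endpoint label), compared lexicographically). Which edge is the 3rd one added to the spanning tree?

Sort edges by weight, then run Kruskal:
A–B (1): add — endpoints in different components.
B–D (2): add — endpoints in different components.
B–C (3): add — endpoints in different components.
B–E (3): add — endpoints in different components.
The 3rd edge added is B–C.

B-C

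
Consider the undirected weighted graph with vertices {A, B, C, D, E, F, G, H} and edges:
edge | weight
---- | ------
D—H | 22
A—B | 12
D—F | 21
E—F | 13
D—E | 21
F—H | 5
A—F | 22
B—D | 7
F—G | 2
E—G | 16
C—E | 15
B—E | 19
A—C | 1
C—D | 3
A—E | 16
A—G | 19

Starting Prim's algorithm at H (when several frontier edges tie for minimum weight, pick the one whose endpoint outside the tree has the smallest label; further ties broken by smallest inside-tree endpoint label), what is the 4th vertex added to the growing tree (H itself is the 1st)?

E

Prim's algorithm from H:
Step 1: cheapest edge leaving the tree is F—H (5); add F.
Step 2: cheapest edge leaving the tree is F—G (2); add G.
Step 3: cheapest edge leaving the tree is E—F (13); add E.
Step 4: cheapest edge leaving the tree is C—E (15); add C.
Step 5: cheapest edge leaving the tree is A—C (1); add A.
Step 6: cheapest edge leaving the tree is C—D (3); add D.
Step 7: cheapest edge leaving the tree is B—D (7); add B.
Vertex order: H, F, G, E, C, A, D, B. The 4th vertex is E.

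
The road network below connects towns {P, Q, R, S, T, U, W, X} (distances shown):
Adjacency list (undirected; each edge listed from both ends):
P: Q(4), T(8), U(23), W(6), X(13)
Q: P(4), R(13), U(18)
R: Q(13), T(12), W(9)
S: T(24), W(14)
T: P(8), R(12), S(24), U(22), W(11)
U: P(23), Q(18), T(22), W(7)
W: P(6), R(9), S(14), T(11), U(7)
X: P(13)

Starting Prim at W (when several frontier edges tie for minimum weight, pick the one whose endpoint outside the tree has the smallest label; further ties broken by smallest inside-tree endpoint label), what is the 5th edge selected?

R-W

Prim's algorithm from W:
Step 1: frontier [P—W 6, U—W 7, R—W 9, T—W 11, S—W 14] → take P—W (6); add P.
Step 2: frontier [P—Q 4, P—T 8, P—X 13, P—U 23, U—W 7, R—W 9, T—W 11, S—W 14] → take P—Q (4); add Q.
Step 3: frontier [P—T 8, P—X 13, P—U 23, Q—R 13, Q—U 18, U—W 7, R—W 9, T—W 11, S—W 14] → take U—W (7); add U.
Step 4: frontier [P—T 8, P—X 13, Q—R 13, T—U 22, R—W 9, T—W 11, S—W 14] → take P—T (8); add T.
Step 5: frontier [P—X 13, Q—R 13, R—T 12, S—T 24, R—W 9, S—W 14] → take R—W (9); add R.
Step 6: frontier [P—X 13, S—T 24, S—W 14] → take P—X (13); add X.
Step 7: frontier [S—T 24, S—W 14] → take S—W (14); add S.
The 5th edge added is R—W.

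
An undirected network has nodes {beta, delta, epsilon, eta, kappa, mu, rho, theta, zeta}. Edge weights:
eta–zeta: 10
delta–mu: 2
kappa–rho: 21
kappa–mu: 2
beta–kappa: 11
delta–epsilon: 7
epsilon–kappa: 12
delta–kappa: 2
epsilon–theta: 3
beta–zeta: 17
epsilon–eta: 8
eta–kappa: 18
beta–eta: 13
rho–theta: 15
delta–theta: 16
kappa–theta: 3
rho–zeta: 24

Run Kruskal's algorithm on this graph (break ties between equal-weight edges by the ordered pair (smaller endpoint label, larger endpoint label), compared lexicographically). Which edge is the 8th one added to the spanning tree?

Kruskal: consider edges lightest-first.
delta–kappa (2): add — endpoints in different components.
delta–mu (2): add — endpoints in different components.
kappa–mu (2): skip — mu and kappa already connected.
epsilon–theta (3): add — endpoints in different components.
kappa–theta (3): add — endpoints in different components.
delta–epsilon (7): skip — delta and epsilon already connected.
epsilon–eta (8): add — endpoints in different components.
eta–zeta (10): add — endpoints in different components.
beta–kappa (11): add — endpoints in different components.
epsilon–kappa (12): skip — kappa and epsilon already connected.
beta–eta (13): skip — beta and eta already connected.
rho–theta (15): add — endpoints in different components.
The 8th edge added is rho–theta.

rho-theta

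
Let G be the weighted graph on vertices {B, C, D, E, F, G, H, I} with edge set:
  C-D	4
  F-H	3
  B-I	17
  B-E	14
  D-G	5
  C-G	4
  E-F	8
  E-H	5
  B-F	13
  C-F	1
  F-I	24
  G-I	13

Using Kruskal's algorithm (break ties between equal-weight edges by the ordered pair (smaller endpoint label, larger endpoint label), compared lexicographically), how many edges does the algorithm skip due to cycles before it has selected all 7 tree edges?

Kruskal's algorithm — process edges by increasing weight (ties by edge label):
C-F (1): add — endpoints in different components.
F-H (3): add — endpoints in different components.
C-D (4): add — endpoints in different components.
C-G (4): add — endpoints in different components.
D-G (5): skip — D and G already connected.
E-H (5): add — endpoints in different components.
E-F (8): skip — E and F already connected.
B-F (13): add — endpoints in different components.
G-I (13): add — endpoints in different components.
Edges rejected before the tree was complete: 2.

2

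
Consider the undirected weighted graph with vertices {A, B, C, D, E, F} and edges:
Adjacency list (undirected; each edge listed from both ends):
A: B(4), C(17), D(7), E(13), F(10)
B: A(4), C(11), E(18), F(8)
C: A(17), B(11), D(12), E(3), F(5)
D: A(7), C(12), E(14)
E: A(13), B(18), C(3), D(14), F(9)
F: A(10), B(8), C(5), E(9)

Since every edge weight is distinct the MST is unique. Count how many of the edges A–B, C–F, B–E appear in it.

Kruskal: consider edges lightest-first.
C–E (3): add. Components now {A} {B} {C,E} {D} {F}
A–B (4): add. Components now {A,B} {C,E} {D} {F}
C–F (5): add. Components now {A,B} {C,E,F} {D}
A–D (7): add. Components now {A,B,D} {C,E,F}
B–F (8): add. Components now {A,B,C,D,E,F}
MST edge set: {C–E, A–B, C–F, A–D, B–F}.
Of the listed edges, {A–B, C–F} are in the MST → 2.

2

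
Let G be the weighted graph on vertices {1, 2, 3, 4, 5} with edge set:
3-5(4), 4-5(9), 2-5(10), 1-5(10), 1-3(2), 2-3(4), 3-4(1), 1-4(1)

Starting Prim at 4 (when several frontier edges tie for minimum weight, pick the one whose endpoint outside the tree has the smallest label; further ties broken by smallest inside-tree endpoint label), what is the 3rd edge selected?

Prim, starting at 4.
Step 1: frontier [1-4 1, 3-4 1, 4-5 9] → take 1-4 (1); add 1.
Step 2: frontier [1-3 2, 1-5 10, 3-4 1, 4-5 9] → take 3-4 (1); add 3.
Step 3: frontier [1-5 10, 2-3 4, 3-5 4, 4-5 9] → take 2-3 (4); add 2.
Step 4: frontier [1-5 10, 2-5 10, 3-5 4, 4-5 9] → take 3-5 (4); add 5.
The 3rd edge added is 2-3.

2-3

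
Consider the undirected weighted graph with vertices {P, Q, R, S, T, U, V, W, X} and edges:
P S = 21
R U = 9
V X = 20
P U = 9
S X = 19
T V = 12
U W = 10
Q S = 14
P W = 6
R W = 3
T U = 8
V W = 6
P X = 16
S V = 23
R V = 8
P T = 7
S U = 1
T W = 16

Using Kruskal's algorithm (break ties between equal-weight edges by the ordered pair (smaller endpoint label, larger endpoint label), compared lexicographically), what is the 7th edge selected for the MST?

Kruskal: consider edges lightest-first.
S U (1): add — endpoints in different components.
R W (3): add — endpoints in different components.
P W (6): add — endpoints in different components.
V W (6): add — endpoints in different components.
P T (7): add — endpoints in different components.
R V (8): skip — V and R already connected.
T U (8): add — endpoints in different components.
P U (9): skip — U and P already connected.
R U (9): skip — U and R already connected.
U W (10): skip — W and U already connected.
T V (12): skip — T and V already connected.
Q S (14): add — endpoints in different components.
P X (16): add — endpoints in different components.
The 7th edge added is Q S.

Q-S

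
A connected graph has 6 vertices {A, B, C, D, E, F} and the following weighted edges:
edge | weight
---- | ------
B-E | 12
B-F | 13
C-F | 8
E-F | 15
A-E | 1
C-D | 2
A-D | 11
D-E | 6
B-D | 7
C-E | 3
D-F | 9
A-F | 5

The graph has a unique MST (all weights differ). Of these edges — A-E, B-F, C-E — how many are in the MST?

2

Kruskal's algorithm — process edges by increasing weight (ties by edge label):
A-E (1): add — endpoints in different components.
C-D (2): add — endpoints in different components.
C-E (3): add — endpoints in different components.
A-F (5): add — endpoints in different components.
D-E (6): skip — D and E already connected.
B-D (7): add — endpoints in different components.
MST edge set: {A-E, C-D, C-E, A-F, B-D}.
Of the listed edges, {A-E, C-E} are in the MST → 2.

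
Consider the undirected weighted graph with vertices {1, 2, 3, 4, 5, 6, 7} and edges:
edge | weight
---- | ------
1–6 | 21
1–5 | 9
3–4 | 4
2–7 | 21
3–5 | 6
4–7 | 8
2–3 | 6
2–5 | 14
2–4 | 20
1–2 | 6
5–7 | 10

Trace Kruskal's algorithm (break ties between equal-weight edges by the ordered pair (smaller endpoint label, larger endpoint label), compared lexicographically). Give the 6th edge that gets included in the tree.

1-6

Kruskal: consider edges lightest-first.
3–4 (4): add — endpoints in different components.
1–2 (6): add — endpoints in different components.
2–3 (6): add — endpoints in different components.
3–5 (6): add — endpoints in different components.
4–7 (8): add — endpoints in different components.
1–5 (9): skip — 1 and 5 already connected.
5–7 (10): skip — 5 and 7 already connected.
2–5 (14): skip — 2 and 5 already connected.
2–4 (20): skip — 2 and 4 already connected.
1–6 (21): add — endpoints in different components.
The 6th edge added is 1–6.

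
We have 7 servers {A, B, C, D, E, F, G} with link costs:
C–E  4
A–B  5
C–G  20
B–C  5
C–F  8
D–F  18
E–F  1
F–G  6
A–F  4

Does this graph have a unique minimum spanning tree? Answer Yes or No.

Kruskal's algorithm — process edges by increasing weight (ties by edge label):
E–F (1): add — endpoints in different components.
A–F (4): add — endpoints in different components.
C–E (4): add — endpoints in different components.
A–B (5): add — endpoints in different components.
B–C (5): skip — B and C already connected.
F–G (6): add — endpoints in different components.
C–F (8): skip — C and F already connected.
D–F (18): add — endpoints in different components.
Non-tree edge B–C has weight 5, equal to the heaviest edge on its tree cycle — swapping gives another MST of the same weight. Not unique.

No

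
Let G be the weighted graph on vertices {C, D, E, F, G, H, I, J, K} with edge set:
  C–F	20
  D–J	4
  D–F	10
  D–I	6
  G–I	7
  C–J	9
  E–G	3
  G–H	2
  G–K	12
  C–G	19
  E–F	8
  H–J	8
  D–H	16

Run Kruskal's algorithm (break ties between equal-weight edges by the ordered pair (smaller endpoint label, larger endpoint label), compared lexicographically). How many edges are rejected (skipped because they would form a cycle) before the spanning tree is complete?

Kruskal: consider edges lightest-first.
G–H (2): add — endpoints in different components.
E–G (3): add — endpoints in different components.
D–J (4): add — endpoints in different components.
D–I (6): add — endpoints in different components.
G–I (7): add — endpoints in different components.
E–F (8): add — endpoints in different components.
H–J (8): skip — H and J already connected.
C–J (9): add — endpoints in different components.
D–F (10): skip — D and F already connected.
G–K (12): add — endpoints in different components.
Edges rejected before the tree was complete: 2.

2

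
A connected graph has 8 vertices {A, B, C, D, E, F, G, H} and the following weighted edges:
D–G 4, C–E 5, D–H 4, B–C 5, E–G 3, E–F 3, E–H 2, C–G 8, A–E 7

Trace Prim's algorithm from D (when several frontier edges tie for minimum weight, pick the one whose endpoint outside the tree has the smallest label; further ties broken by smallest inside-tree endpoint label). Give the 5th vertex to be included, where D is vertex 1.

Prim's algorithm from D:
Step 1: frontier [D–G 4, D–H 4] → take D–G (4); add G.
Step 2: frontier [D–H 4, E–G 3, C–G 8] → take E–G (3); add E.
Step 3: frontier [D–H 4, E–H 2, E–F 3, C–E 5, A–E 7, C–G 8] → take E–H (2); add H.
Step 4: frontier [E–F 3, C–E 5, A–E 7, C–G 8] → take E–F (3); add F.
Step 5: frontier [C–E 5, A–E 7, C–G 8] → take C–E (5); add C.
Step 6: frontier [B–C 5, A–E 7] → take B–C (5); add B.
Step 7: frontier [A–E 7] → take A–E (7); add A.
Vertex order: D, G, E, H, F, C, B, A. The 5th vertex is F.

F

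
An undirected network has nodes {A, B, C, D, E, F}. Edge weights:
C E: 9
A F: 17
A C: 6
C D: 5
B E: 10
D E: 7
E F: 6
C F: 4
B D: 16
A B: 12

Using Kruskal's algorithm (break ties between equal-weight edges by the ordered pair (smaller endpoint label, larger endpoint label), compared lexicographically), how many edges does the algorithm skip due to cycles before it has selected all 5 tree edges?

2

Kruskal: consider edges lightest-first.
C F (4): add. Components now {A} {B} {C,F} {D} {E}
C D (5): add. Components now {A} {B} {C,D,F} {E}
A C (6): add. Components now {A,C,D,F} {B} {E}
E F (6): add. Components now {A,C,D,E,F} {B}
D E (7): skip — D and E already connected.
C E (9): skip — C and E already connected.
B E (10): add. Components now {A,B,C,D,E,F}
Edges rejected before the tree was complete: 2.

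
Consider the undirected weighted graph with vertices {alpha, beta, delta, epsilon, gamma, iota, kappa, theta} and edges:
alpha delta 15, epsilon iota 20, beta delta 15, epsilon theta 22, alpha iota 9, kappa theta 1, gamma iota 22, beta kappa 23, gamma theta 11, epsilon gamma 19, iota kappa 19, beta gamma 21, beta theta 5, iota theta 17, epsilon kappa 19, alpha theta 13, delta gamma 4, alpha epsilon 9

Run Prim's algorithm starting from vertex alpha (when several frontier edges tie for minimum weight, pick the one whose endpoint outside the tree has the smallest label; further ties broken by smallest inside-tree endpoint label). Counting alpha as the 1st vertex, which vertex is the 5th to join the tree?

kappa

Prim's algorithm from alpha:
Step 1: cheapest edge leaving the tree is alpha epsilon (9); add epsilon.
Step 2: cheapest edge leaving the tree is alpha iota (9); add iota.
Step 3: cheapest edge leaving the tree is alpha theta (13); add theta.
Step 4: cheapest edge leaving the tree is kappa theta (1); add kappa.
Step 5: cheapest edge leaving the tree is beta theta (5); add beta.
Step 6: cheapest edge leaving the tree is gamma theta (11); add gamma.
Step 7: cheapest edge leaving the tree is delta gamma (4); add delta.
Vertex order: alpha, epsilon, iota, theta, kappa, beta, gamma, delta. The 5th vertex is kappa.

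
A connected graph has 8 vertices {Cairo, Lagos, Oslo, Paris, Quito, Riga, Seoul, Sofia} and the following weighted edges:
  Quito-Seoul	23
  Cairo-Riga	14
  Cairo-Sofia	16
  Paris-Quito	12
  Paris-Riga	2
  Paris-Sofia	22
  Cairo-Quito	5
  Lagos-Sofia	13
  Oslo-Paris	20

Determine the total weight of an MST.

91

Prim, starting at Sofia.
Step 1: frontier [Lagos-Sofia 13, Cairo-Sofia 16, Paris-Sofia 22] → take Lagos-Sofia (13); add Lagos.
Step 2: frontier [Cairo-Sofia 16, Paris-Sofia 22] → take Cairo-Sofia (16); add Cairo.
Step 3: frontier [Cairo-Quito 5, Cairo-Riga 14, Paris-Sofia 22] → take Cairo-Quito (5); add Quito.
Step 4: frontier [Cairo-Riga 14, Paris-Quito 12, Quito-Seoul 23, Paris-Sofia 22] → take Paris-Quito (12); add Paris.
Step 5: frontier [Cairo-Riga 14, Paris-Riga 2, Oslo-Paris 20, Quito-Seoul 23] → take Paris-Riga (2); add Riga.
Step 6: frontier [Oslo-Paris 20, Quito-Seoul 23] → take Oslo-Paris (20); add Oslo.
Step 7: frontier [Quito-Seoul 23] → take Quito-Seoul (23); add Seoul.
MST edges: Lagos-Sofia, Cairo-Sofia, Cairo-Quito, Paris-Quito, Paris-Riga, Oslo-Paris, Quito-Seoul; total weight 13+16+5+12+2+20+23 = 91.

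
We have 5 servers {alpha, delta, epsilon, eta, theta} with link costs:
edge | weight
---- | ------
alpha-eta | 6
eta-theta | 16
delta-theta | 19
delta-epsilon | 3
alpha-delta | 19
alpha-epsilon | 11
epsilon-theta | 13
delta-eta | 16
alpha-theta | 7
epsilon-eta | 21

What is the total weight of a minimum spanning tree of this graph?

Prim's algorithm from alpha:
Step 1: cheapest edge leaving the tree is alpha-eta (6); add eta.
Step 2: cheapest edge leaving the tree is alpha-theta (7); add theta.
Step 3: cheapest edge leaving the tree is alpha-epsilon (11); add epsilon.
Step 4: cheapest edge leaving the tree is delta-epsilon (3); add delta.
MST edges: alpha-eta, alpha-theta, alpha-epsilon, delta-epsilon; total weight 6+7+11+3 = 27.

27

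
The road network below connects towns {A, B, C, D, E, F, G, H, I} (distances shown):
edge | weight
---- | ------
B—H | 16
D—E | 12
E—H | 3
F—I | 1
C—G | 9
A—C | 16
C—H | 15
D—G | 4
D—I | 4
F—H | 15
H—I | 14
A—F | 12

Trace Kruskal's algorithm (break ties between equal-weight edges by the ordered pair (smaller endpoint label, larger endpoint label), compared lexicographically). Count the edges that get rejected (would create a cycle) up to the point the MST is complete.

4

Kruskal's algorithm — process edges by increasing weight (ties by edge label):
F—I (1): add — endpoints in different components.
E—H (3): add — endpoints in different components.
D—G (4): add — endpoints in different components.
D—I (4): add — endpoints in different components.
C—G (9): add — endpoints in different components.
A—F (12): add — endpoints in different components.
D—E (12): add — endpoints in different components.
H—I (14): skip — H and I already connected.
C—H (15): skip — C and H already connected.
F—H (15): skip — F and H already connected.
A—C (16): skip — A and C already connected.
B—H (16): add — endpoints in different components.
Edges rejected before the tree was complete: 4.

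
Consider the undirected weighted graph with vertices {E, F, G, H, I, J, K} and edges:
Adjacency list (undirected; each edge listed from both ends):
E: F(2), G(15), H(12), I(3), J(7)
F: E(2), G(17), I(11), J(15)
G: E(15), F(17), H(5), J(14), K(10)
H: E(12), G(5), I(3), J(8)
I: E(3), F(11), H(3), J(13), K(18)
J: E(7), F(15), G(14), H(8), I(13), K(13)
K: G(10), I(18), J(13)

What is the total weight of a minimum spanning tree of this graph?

Prim's algorithm from I:
Step 1: cheapest edge leaving the tree is E I (3); add E.
Step 2: cheapest edge leaving the tree is E F (2); add F.
Step 3: cheapest edge leaving the tree is H I (3); add H.
Step 4: cheapest edge leaving the tree is G H (5); add G.
Step 5: cheapest edge leaving the tree is E J (7); add J.
Step 6: cheapest edge leaving the tree is G K (10); add K.
MST edges: E I, E F, H I, G H, E J, G K; total weight 3+2+3+5+7+10 = 30.

30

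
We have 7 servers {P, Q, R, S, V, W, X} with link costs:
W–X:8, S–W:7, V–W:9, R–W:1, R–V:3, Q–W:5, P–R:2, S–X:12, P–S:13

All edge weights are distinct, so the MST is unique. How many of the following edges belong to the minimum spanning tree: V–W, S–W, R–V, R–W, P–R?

4

Kruskal: consider edges lightest-first.
R–W (1): add — endpoints in different components.
P–R (2): add — endpoints in different components.
R–V (3): add — endpoints in different components.
Q–W (5): add — endpoints in different components.
S–W (7): add — endpoints in different components.
W–X (8): add — endpoints in different components.
MST edge set: {R–W, P–R, R–V, Q–W, S–W, W–X}.
Of the listed edges, {S–W, R–V, R–W, P–R} are in the MST → 4.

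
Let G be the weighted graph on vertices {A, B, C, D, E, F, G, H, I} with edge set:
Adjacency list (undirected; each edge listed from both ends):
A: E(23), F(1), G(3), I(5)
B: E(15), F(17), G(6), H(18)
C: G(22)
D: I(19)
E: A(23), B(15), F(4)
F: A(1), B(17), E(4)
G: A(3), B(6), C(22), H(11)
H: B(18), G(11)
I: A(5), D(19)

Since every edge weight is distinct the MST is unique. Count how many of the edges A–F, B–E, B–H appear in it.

Sort edges by weight, then run Kruskal:
A–F (1): add — endpoints in different components.
A–G (3): add — endpoints in different components.
E–F (4): add — endpoints in different components.
A–I (5): add — endpoints in different components.
B–G (6): add — endpoints in different components.
G–H (11): add — endpoints in different components.
B–E (15): skip — B and E already connected.
B–F (17): skip — B and F already connected.
B–H (18): skip — B and H already connected.
D–I (19): add — endpoints in different components.
C–G (22): add — endpoints in different components.
MST edge set: {A–F, A–G, E–F, A–I, B–G, G–H, D–I, C–G}.
Of the listed edges, {A–F} are in the MST → 1.

1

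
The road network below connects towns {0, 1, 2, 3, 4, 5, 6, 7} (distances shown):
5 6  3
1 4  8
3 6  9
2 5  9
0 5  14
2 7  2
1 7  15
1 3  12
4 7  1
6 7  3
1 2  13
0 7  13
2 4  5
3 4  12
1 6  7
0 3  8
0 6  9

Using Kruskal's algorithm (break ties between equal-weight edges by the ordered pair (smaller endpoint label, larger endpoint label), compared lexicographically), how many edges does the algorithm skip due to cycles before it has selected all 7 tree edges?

Kruskal's algorithm — process edges by increasing weight (ties by edge label):
4 7 (1): add — endpoints in different components.
2 7 (2): add — endpoints in different components.
5 6 (3): add — endpoints in different components.
6 7 (3): add — endpoints in different components.
2 4 (5): skip — 2 and 4 already connected.
1 6 (7): add — endpoints in different components.
0 3 (8): add — endpoints in different components.
1 4 (8): skip — 1 and 4 already connected.
0 6 (9): add — endpoints in different components.
Edges rejected before the tree was complete: 2.

2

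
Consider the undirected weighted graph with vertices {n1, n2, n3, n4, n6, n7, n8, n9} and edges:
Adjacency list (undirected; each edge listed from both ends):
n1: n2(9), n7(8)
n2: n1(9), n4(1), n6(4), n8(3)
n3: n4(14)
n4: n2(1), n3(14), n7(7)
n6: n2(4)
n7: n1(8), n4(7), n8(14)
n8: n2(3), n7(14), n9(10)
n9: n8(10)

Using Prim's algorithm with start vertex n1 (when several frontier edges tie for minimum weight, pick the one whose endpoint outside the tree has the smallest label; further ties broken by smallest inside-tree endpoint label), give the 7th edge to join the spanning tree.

Prim, starting at n1.
Step 1: frontier [n1-n7 8, n1-n2 9] → take n1-n7 (8); add n7.
Step 2: frontier [n1-n2 9, n4-n7 7, n7-n8 14] → take n4-n7 (7); add n4.
Step 3: frontier [n1-n2 9, n2-n4 1, n3-n4 14, n7-n8 14] → take n2-n4 (1); add n2.
Step 4: frontier [n2-n8 3, n2-n6 4, n3-n4 14, n7-n8 14] → take n2-n8 (3); add n8.
Step 5: frontier [n2-n6 4, n3-n4 14, n8-n9 10] → take n2-n6 (4); add n6.
Step 6: frontier [n3-n4 14, n8-n9 10] → take n8-n9 (10); add n9.
Step 7: frontier [n3-n4 14] → take n3-n4 (14); add n3.
The 7th edge added is n3-n4.

n3-n4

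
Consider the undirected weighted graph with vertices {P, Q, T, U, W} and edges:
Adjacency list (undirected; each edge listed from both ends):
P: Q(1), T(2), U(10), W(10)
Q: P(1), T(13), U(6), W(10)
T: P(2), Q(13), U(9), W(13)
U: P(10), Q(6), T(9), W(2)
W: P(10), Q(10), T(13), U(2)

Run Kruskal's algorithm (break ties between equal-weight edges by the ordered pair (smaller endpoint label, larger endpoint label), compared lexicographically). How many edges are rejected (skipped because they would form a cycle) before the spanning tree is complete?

Sort edges by weight, then run Kruskal:
P Q (1): add. Components now {U} {P,Q} {T} {W}
P T (2): add. Components now {U} {P,Q,T} {W}
U W (2): add. Components now {U,W} {P,Q,T}
Q U (6): add. Components now {P,Q,T,U,W}
Edges rejected before the tree was complete: 0.

0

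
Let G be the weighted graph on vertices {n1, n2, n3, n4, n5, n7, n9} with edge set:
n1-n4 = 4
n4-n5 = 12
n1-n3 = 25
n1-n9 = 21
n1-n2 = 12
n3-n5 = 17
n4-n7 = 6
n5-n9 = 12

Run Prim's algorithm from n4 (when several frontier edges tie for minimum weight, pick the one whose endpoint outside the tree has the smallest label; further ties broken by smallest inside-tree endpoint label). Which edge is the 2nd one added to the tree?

n4-n7

Grow the tree from n4 using Prim:
Step 1: frontier [n1-n4 4, n4-n7 6, n4-n5 12] → take n1-n4 (4); add n1.
Step 2: frontier [n1-n2 12, n1-n9 21, n1-n3 25, n4-n7 6, n4-n5 12] → take n4-n7 (6); add n7.
Step 3: frontier [n1-n2 12, n1-n9 21, n1-n3 25, n4-n5 12] → take n1-n2 (12); add n2.
Step 4: frontier [n1-n9 21, n1-n3 25, n4-n5 12] → take n4-n5 (12); add n5.
Step 5: frontier [n1-n9 21, n1-n3 25, n5-n9 12, n3-n5 17] → take n5-n9 (12); add n9.
Step 6: frontier [n1-n3 25, n3-n5 17] → take n3-n5 (17); add n3.
The 2nd edge added is n4-n7.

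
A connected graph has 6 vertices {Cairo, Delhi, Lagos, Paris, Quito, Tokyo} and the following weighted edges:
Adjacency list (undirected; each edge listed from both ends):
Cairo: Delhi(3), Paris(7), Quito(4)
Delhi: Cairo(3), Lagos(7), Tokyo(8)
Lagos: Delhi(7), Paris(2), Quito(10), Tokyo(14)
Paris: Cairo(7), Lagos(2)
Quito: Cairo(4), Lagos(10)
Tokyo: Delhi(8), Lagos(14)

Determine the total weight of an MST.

24

Prim, starting at Lagos.
Step 1: frontier [Lagos–Paris 2, Delhi–Lagos 7, Lagos–Quito 10, Lagos–Tokyo 14] → take Lagos–Paris (2); add Paris.
Step 2: frontier [Delhi–Lagos 7, Lagos–Quito 10, Lagos–Tokyo 14, Cairo–Paris 7] → take Cairo–Paris (7); add Cairo.
Step 3: frontier [Cairo–Delhi 3, Cairo–Quito 4, Delhi–Lagos 7, Lagos–Quito 10, Lagos–Tokyo 14] → take Cairo–Delhi (3); add Delhi.
Step 4: frontier [Cairo–Quito 4, Delhi–Tokyo 8, Lagos–Quito 10, Lagos–Tokyo 14] → take Cairo–Quito (4); add Quito.
Step 5: frontier [Delhi–Tokyo 8, Lagos–Tokyo 14] → take Delhi–Tokyo (8); add Tokyo.
MST edges: Lagos–Paris, Cairo–Paris, Cairo–Delhi, Cairo–Quito, Delhi–Tokyo; total weight 2+7+3+4+8 = 24.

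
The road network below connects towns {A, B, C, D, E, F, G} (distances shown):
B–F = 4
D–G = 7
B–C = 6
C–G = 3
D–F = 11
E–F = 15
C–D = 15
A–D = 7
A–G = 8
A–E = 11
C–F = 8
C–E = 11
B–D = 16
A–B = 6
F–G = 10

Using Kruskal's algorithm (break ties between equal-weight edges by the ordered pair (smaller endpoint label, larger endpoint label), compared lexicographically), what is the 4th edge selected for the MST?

Kruskal: consider edges lightest-first.
C–G (3): add. Components now {A} {B} {C,G} {D} {E} {F}
B–F (4): add. Components now {A} {B,F} {C,G} {D} {E}
A–B (6): add. Components now {A,B,F} {C,G} {D} {E}
B–C (6): add. Components now {A,B,C,F,G} {D} {E}
A–D (7): add. Components now {A,B,C,D,F,G} {E}
D–G (7): skip — D and G already connected.
A–G (8): skip — A and G already connected.
C–F (8): skip — C and F already connected.
F–G (10): skip — F and G already connected.
A–E (11): add. Components now {A,B,C,D,E,F,G}
The 4th edge added is B–C.

B-C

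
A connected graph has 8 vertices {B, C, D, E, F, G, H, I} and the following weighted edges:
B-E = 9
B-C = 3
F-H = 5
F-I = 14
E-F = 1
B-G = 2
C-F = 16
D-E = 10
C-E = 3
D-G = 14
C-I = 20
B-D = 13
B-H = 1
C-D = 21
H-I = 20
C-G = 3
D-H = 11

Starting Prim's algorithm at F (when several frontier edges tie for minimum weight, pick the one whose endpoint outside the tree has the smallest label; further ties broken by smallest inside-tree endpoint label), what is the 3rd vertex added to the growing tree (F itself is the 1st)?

C

Grow the tree from F using Prim:
Step 1: cheapest edge leaving the tree is E-F (1); add E.
Step 2: cheapest edge leaving the tree is C-E (3); add C.
Step 3: cheapest edge leaving the tree is B-C (3); add B.
Step 4: cheapest edge leaving the tree is B-H (1); add H.
Step 5: cheapest edge leaving the tree is B-G (2); add G.
Step 6: cheapest edge leaving the tree is D-E (10); add D.
Step 7: cheapest edge leaving the tree is F-I (14); add I.
Vertex order: F, E, C, B, H, G, D, I. The 3rd vertex is C.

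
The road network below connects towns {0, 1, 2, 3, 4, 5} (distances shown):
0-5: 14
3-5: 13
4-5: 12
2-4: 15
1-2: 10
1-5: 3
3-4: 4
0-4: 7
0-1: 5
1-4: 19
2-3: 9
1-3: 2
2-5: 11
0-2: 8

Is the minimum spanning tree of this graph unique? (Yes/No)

Yes

Kruskal's algorithm — process edges by increasing weight (ties by edge label):
1-3 (2): add — endpoints in different components.
1-5 (3): add — endpoints in different components.
3-4 (4): add — endpoints in different components.
0-1 (5): add — endpoints in different components.
0-4 (7): skip — 0 and 4 already connected.
0-2 (8): add — endpoints in different components.
Every non-tree edge has weight strictly greater than the heaviest edge on the tree path between its endpoints, so the MST is unique.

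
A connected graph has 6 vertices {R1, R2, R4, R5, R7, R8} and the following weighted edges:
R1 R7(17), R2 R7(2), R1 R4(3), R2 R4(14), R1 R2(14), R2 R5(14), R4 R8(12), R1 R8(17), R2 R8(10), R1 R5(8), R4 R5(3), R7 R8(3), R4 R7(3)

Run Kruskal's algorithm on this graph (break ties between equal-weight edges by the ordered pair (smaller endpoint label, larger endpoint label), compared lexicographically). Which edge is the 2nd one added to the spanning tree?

Kruskal's algorithm — process edges by increasing weight (ties by edge label):
R2 R7 (2): add. Components now {R2,R7} {R8} {R1} {R5} {R4}
R1 R4 (3): add. Components now {R2,R7} {R8} {R1,R4} {R5}
R4 R5 (3): add. Components now {R2,R7} {R8} {R1,R4,R5}
R4 R7 (3): add. Components now {R1,R2,R4,R5,R7} {R8}
R7 R8 (3): add. Components now {R1,R2,R4,R5,R7,R8}
The 2nd edge added is R1 R4.

R1-R4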